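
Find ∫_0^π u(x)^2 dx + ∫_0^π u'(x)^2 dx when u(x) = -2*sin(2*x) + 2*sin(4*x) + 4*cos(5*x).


||u||_{H^1(0,π)}^2 = -18304/63 + 252*π

u'(x) = -20*sin(5*x) - 4*cos(2*x) + 8*cos(4*x).
Expand u² and (u')² and integrate term by term on (0, π), using: for integers n ≥ 1, ∫_0^π sin²(nx) dx = ∫_0^π cos²(nx) dx = π/2; for n ≠ n', ∫_0^π sin(nx)sin(n'x) dx = ∫_0^π cos(nx)cos(n'x) dx = 0; and by product-to-sum, ∫_0^π sin(nx)cos(n'x) dx = ½∫_0^π [sin((n+n')x) + sin((n−n')x)] dx, which is 0 when n+n' is even and 2n/(n²−n'²) when n+n' is odd (it need not vanish on (0, π)).
  u² squared terms: (-2)²·∫sin(2x)² dx = 4·π/2 = 2*π;  (2)²·∫sin(4x)² dx = 4·π/2 = 2*π;  (4)²·∫cos(5x)² dx = 16·π/2 = 8*π.
  u² cross terms: 2·(-2)·(2)·∫sin(2x)·sin(4x) dx = -8·(0) = 0;  2·(-2)·(4)·∫sin(2x)·cos(5x) dx = -16·(-4/21) = 64/21;  2·(2)·(4)·∫sin(4x)·cos(5x) dx = 16·(-8/9) = -128/9.
  So ∫_0^π u² dx = 2*π + 2*π + 8*π + 0 + 64/21 − 128/9 = -704/63 + 12*π.
  (u')² squared terms: (-20)²·∫sin(5x)² dx = 400·π/2 = 200*π;  (-4)²·∫cos(2x)² dx = 16·π/2 = 8*π;  (8)²·∫cos(4x)² dx = 64·π/2 = 32*π.
  (u')² cross terms: 2·(-20)·(-4)·∫sin(5x)·cos(2x) dx = 160·(10/21) = 1600/21;  2·(-20)·(8)·∫sin(5x)·cos(4x) dx = -320·(10/9) = -3200/9;  2·(-4)·(8)·∫cos(2x)·cos(4x) dx = -64·(0) = 0.
  So ∫_0^π (u')² dx = 200*π + 8*π + 32*π + 1600/21 − 3200/9 + 0 = -17600/63 + 240*π.
||u||_{H^1}^2 = (-704/63 + 12*π) + (-17600/63 + 240*π) = -18304/63 + 252*π.


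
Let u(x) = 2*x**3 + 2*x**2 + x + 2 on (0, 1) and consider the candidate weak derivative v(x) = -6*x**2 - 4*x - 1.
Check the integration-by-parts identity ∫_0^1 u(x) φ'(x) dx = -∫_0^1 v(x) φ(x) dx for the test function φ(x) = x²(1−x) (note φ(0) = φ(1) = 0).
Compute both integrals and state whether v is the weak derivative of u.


LHS = -29/60, RHS = 29/60. No, v is not the weak derivative of u.

u(x) = 2*x**3 + 2*x**2 + x + 2, classical derivative u'(x) = 6*x**2 + 4*x + 1.
φ(x) = x²(1−x), so φ'(x) = x*(2 - 3*x).
Note φ(0) = φ(1) = 0, so the boundary term u·φ vanishes.
LHS = ∫_0^1 u(x) φ'(x) dx = ∫_0^1 (-6*x^5 - 2*x^4 + x^3 - 4*x^2 + 4*x) dx. Term by term:
  ∫_0^1 -6*x^5 dx = -1;  ∫_0^1 -2*x^4 dx = -2/5;  ∫_0^1 x^3 dx = 1/4;
  ∫_0^1 -4*x^2 dx = -4/3;  ∫_0^1 4*x dx = 2.
Sum: -1 − 2/5 + 1/4 − 4/3 + 2 = -29/60.
So LHS = -29/60.
∫_0^1 v(x) φ(x) dx = ∫_0^1 (6*x^5 - 2*x^4 - 3*x^3 - x^2) dx. Term by term:
  ∫_0^1 6*x^5 dx = 1;  ∫_0^1 -2*x^4 dx = -2/5;  ∫_0^1 -3*x^3 dx = -3/4;
  ∫_0^1 -x^2 dx = -1/3.
Sum: 1 − 2/5 − 3/4 − 1/3 = -29/60.
So RHS = -∫_0^1 v(x) φ(x) dx = 29/60.
LHS − RHS = -29/30 ≠ 0, so the identity fails.
(For a valid weak derivative the identity must hold for EVERY test function, in particular this one. The failure shows v is NOT the weak derivative of u.)
Correct weak derivative would be u'(x) = 6*x**2 + 4*x + 1.


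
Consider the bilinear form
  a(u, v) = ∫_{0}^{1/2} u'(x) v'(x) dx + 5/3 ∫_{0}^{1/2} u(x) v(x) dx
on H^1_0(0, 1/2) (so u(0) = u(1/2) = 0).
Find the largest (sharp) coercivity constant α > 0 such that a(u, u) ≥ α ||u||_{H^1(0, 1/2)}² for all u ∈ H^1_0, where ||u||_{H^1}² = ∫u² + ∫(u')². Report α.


α = 1

Coercivity of a(·,·) on H^1_0(0, 1/2) means a(u, u) ≥ α ||u||_{H^1}² for every u ∈ H^1_0.
The interval has length L = 1/2, and Poincaré/coercivity depend only on L. Here a(u, u) = ∫(u')² + (5/3)·∫u².
Here c = 5/3 ≥ 1, so a(u,u) = ∫(u')² + c∫u² ≥ ∫(u')² + ∫u² = ||u||_{H^1}², i.e. α = 1 works. No larger α is possible: a(u,u) ≥ α||u||_{H^1}² means (1−α)∫(u')² ≥ (α−c)∫u², and for the modes u_n = sin(nπ(x−x₀)/L) (x₀ the left endpoint) one has ∫u_n²/∫(u_n')² = (L/(nπ))² → 0, so a(u_n,u_n)/||u_n||_{H^1}² → 1. Hence the optimal constant is α = 1.
Therefore α = 1.


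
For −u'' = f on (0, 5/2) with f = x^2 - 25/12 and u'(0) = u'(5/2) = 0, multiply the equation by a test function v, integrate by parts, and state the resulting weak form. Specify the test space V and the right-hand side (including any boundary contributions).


V = H^1(0, 5/2) (no boundary constraint on v; u is determined up to an additive constant); weak form: ∫_0^5/2 u'v' dx = ∫_0^5/2 (x^2 - 25/12) v dx for all v ∈ V.

Multiply both sides by a test function v and integrate from 0 to 5/2:
  ∫_0^5/2 −u''(x) v(x) dx = ∫_0^5/2 f(x) v(x) dx.
Integrate the LHS by parts once:
  ∫_0^5/2 −u'' v dx = −[u'(x) v(x)]_0^5/2 + ∫_0^5/2 u'(x) v'(x) dx.
Thus ∫_0^5/2 u'(x) v'(x) dx = ∫_0^5/2 f(x) v(x) dx + [u'(x) v(x)]_0^5/2.
Choose V so that boundary terms are either known or forced to vanish.
u has homogeneous Neumann: u'(0) = u'(5/2) = 0. So [u' v]_0^5/2 = 0·v(5/2) − 0·v(0) = 0 for any v; take V = H^1(0, 5/2).
Weak formulation: find u (satisfying any essential BC) such that ∫_0^5/2 u'(x) v'(x) dx = ∫_0^5/2 f v dx for all v ∈ V (homogeneous Neumann, so boundary terms vanish).
Substituting f(x) = x^2 - 25/12, the right-hand side is ∫_0^5/2 (x^2 - 25/12) v dx.
Compatibility check (pure Neumann): taking v ≡ 1 ∈ V gives 0 = ∫_0^5/2 f dx + (0) − (0), i.e. ∫_0^5/2 f dx must equal u'(0) − u'(5/2) = 0. Indeed ∫_0^5/2 (x^2 - 25/12) dx = 0, so the data are compatible. The solution is then unique only up to an additive constant (fix it e.g. by requiring ∫_0^5/2 u dx = 0).


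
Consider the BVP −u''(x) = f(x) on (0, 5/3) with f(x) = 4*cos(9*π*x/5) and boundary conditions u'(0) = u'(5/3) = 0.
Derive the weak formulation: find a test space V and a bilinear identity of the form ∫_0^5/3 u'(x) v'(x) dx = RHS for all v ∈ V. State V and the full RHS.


V = H^1(0, 5/3) (no boundary constraint on v; u is determined up to an additive constant); weak form: ∫_0^5/3 u'v' dx = ∫_0^5/3 (4*cos(9*π*x/5)) v dx for all v ∈ V.

Multiply both sides by a test function v and integrate from 0 to 5/3:
  ∫_0^5/3 −u''(x) v(x) dx = ∫_0^5/3 f(x) v(x) dx.
Integrate the LHS by parts once:
  ∫_0^5/3 −u'' v dx = −[u'(x) v(x)]_0^5/3 + ∫_0^5/3 u'(x) v'(x) dx.
Thus ∫_0^5/3 u'(x) v'(x) dx = ∫_0^5/3 f(x) v(x) dx + [u'(x) v(x)]_0^5/3.
Choose V so that boundary terms are either known or forced to vanish.
u has homogeneous Neumann: u'(0) = u'(5/3) = 0. So [u' v]_0^5/3 = 0·v(5/3) − 0·v(0) = 0 for any v; take V = H^1(0, 5/3).
Weak formulation: find u (satisfying any essential BC) such that ∫_0^5/3 u'(x) v'(x) dx = ∫_0^5/3 f v dx for all v ∈ V (homogeneous Neumann, so boundary terms vanish).
Substituting f(x) = 4*cos(9*π*x/5), the right-hand side is ∫_0^5/3 (4*cos(9*π*x/5)) v dx.
Compatibility check (pure Neumann): taking v ≡ 1 ∈ V gives 0 = ∫_0^5/3 f dx + (0) − (0), i.e. ∫_0^5/3 f dx must equal u'(0) − u'(5/3) = 0. Indeed ∫_0^5/3 (4*cos(9*π*x/5)) dx = 0, so the data are compatible. The solution is then unique only up to an additive constant (fix it e.g. by requiring ∫_0^5/3 u dx = 0).


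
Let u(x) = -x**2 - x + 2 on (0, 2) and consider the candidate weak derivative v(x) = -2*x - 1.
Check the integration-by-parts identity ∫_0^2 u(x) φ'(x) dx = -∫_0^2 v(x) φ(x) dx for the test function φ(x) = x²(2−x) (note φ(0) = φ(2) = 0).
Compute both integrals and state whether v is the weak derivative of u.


LHS = 68/15, RHS = 68/15. Yes, v = u' weakly.

u(x) = -x**2 - x + 2, classical derivative u'(x) = -2*x - 1.
φ(x) = x²(2−x), so φ'(x) = x*(4 - 3*x).
Note φ(0) = φ(2) = 0, so the boundary term u·φ vanishes.
LHS = ∫_0^2 u(x) φ'(x) dx = ∫_0^2 (3*x^4 - x^3 - 10*x^2 + 8*x) dx. Term by term:
  ∫_0^2 3*x^4 dx = 96/5;  ∫_0^2 -x^3 dx = -4;  ∫_0^2 -10*x^2 dx = -80/3;
  ∫_0^2 8*x dx = 16.
Sum: 96/5 − 4 − 80/3 + 16 = 68/15.
So LHS = 68/15.
∫_0^2 v(x) φ(x) dx = ∫_0^2 (2*x^4 - 3*x^3 - 2*x^2) dx. Term by term:
  ∫_0^2 2*x^4 dx = 64/5;  ∫_0^2 -3*x^3 dx = -12;  ∫_0^2 -2*x^2 dx = -16/3.
Sum: 64/5 − 12 − 16/3 = -68/15.
So RHS = -∫_0^2 v(x) φ(x) dx = 68/15.
LHS = RHS, so the identity holds for this test φ.
Moreover u is smooth here and v(x) = u'(x) = -2*x - 1 pointwise, so the identity holds for every test function. Hence v is the weak derivative of u.


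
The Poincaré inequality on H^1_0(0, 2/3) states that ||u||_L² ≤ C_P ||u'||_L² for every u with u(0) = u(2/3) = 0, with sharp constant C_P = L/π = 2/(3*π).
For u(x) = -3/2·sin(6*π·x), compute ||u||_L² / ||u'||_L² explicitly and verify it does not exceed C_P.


||u||_L² / ||u'||_L² = 1/(6*π) < C_P = 2/(3*π).

u(x) = -3/2·sin(6*π·x), so u'(x) = -9*π*cos(6*π*x).
Writing u(x) = A·sin(kπx/L) with A = -3/2 and k = 4, use ∫_0^L sin²(kπx/L) dx = L/2 and ∫_0^L cos²(kπx/L) dx = L/2.
u² = 9/4·sin²(6*π·x) and (u')² = 81*π^2·cos²(6*π·x), and each of sin², cos² integrates to L/2 = 1/3 over (0, 2/3).
∫_0^2/3 u² dx = 3/4, so ||u||_L² = sqrt(3)/2.
∫_0^2/3 (u')² dx = 27*π^2, so ||u'||_L² = 3*sqrt(3)*π.
Ratio ||u||_L² / ||u'||_L² = 1/(6*π).
Sharp Poincaré constant on H^1_0(0, 2/3) is C_P = L/π = 2/(3*π), achieved by sin(3*π/2·x).
This is the k = 4 harmonic; the ratio L/(kπ) is strictly less than C_P = L/π, consistent with the sharp inequality ||u||_L² ≤ C_P ||u'||_L².


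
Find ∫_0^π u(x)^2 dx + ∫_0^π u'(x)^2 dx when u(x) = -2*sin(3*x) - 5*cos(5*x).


||u||_{H^1(0,π)}^2 = 345*π

u'(x) = 25*sin(5*x) - 6*cos(3*x).
Expand u² and (u')² and integrate term by term on (0, π), using: for integers n ≥ 1, ∫_0^π sin²(nx) dx = ∫_0^π cos²(nx) dx = π/2; for n ≠ n', ∫_0^π sin(nx)sin(n'x) dx = ∫_0^π cos(nx)cos(n'x) dx = 0; and by product-to-sum, ∫_0^π sin(nx)cos(n'x) dx = ½∫_0^π [sin((n+n')x) + sin((n−n')x)] dx, which is 0 when n+n' is even and 2n/(n²−n'²) when n+n' is odd (it need not vanish on (0, π)).
  u² squared terms: (-5)²·∫cos(5x)² dx = 25·π/2 = 25*π/2;  (-2)²·∫sin(3x)² dx = 4·π/2 = 2*π.
  u² cross terms: 2·(-5)·(-2)·∫cos(5x)·sin(3x) dx = 20·(0) = 0.
  So ∫_0^π u² dx = 25*π/2 + 2*π + 0 = 29*π/2.
  (u')² squared terms: (-6)²·∫cos(3x)² dx = 36·π/2 = 18*π;  (25)²·∫sin(5x)² dx = 625·π/2 = 625*π/2.
  (u')² cross terms: 2·(-6)·(25)·∫cos(3x)·sin(5x) dx = -300·(0) = 0.
  So ∫_0^π (u')² dx = 18*π + 625*π/2 + 0 = 661*π/2.
||u||_{H^1}^2 = (29*π/2) + (661*π/2) = 345*π.


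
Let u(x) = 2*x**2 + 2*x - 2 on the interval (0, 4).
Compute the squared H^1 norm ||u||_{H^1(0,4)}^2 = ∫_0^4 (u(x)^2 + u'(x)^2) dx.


||u||_{H^1}^2 = 8416/5

The H^1 norm (squared) on an interval (0, L) is
  ||u||_{H^1}^2 = ∫_0^L u(x)^2 dx + ∫_0^L u'(x)^2 dx.
Compute u'(x) = 4*x + 2.
Then u(x)^2 = 4*x**4 + 8*x**3 - 4*x**2 - 8*x + 4 and u'(x)^2 = 16*x**2 + 16*x + 4.
Integrate each monomial from 0 to 4 using ∫_0^4 c·x^n dx = c·4^(n+1)/(n+1):
  ∫_0^4 u(x)^2 dx = ∫_0^4 (4*x^4 + 8*x^3 - 4*x^2 - 8*x + 4) dx. Term by term:
    ∫_0^4 4*x^4 dx = 4096/5;  ∫_0^4 8*x^3 dx = 512;  ∫_0^4 -4*x^2 dx = -256/3;
    ∫_0^4 -8*x dx = -64;  ∫_0^4 4 dx = 16.
  Sum: 4096/5 + 512 − 256/3 − 64 + 16 = 17968/15.
  ∫_0^4 u'(x)^2 dx = ∫_0^4 (16*x^2 + 16*x + 4) dx. Term by term:
    ∫_0^4 16*x^2 dx = 1024/3;  ∫_0^4 16*x dx = 128;  ∫_0^4 4 dx = 16.
  Sum: 1024/3 + 128 + 16 = 1456/3.
Adding: ||u||_{H^1}^2 = 17968/15 + 1456/3 = 8416/5.


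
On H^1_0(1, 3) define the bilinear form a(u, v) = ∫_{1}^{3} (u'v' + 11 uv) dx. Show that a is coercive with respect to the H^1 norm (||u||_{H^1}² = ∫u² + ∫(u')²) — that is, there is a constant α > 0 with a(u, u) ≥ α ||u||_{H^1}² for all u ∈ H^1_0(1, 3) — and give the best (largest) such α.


α = 1

Coercivity of a(·,·) on H^1_0(1, 3) means a(u, u) ≥ α ||u||_{H^1}² for every u ∈ H^1_0.
The interval has length L = 2, and Poincaré/coercivity depend only on L. Here a(u, u) = ∫(u')² + (11)·∫u².
Here c = 11 ≥ 1, so a(u,u) = ∫(u')² + c∫u² ≥ ∫(u')² + ∫u² = ||u||_{H^1}², i.e. α = 1 works. No larger α is possible: a(u,u) ≥ α||u||_{H^1}² means (1−α)∫(u')² ≥ (α−c)∫u², and for the modes u_n = sin(nπ(x−x₀)/L) (x₀ the left endpoint) one has ∫u_n²/∫(u_n')² = (L/(nπ))² → 0, so a(u_n,u_n)/||u_n||_{H^1}² → 1. Hence the optimal constant is α = 1.
Therefore α = 1.


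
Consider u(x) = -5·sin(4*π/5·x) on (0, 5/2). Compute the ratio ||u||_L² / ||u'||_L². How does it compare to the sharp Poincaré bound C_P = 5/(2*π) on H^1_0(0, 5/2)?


||u||_L² / ||u'||_L² = 5/(4*π) < C_P = 5/(2*π).

u(x) = -5·sin(4*π/5·x), so u'(x) = -4*π*cos(4*π*x/5).
Writing u(x) = A·sin(kπx/L) with A = -5 and k = 2, use ∫_0^L sin²(kπx/L) dx = L/2 and ∫_0^L cos²(kπx/L) dx = L/2.
u² = 25·sin²(4*π/5·x) and (u')² = 16*π^2·cos²(4*π/5·x), and each of sin², cos² integrates to L/2 = 5/4 over (0, 5/2).
∫_0^5/2 u² dx = 125/4, so ||u||_L² = 5*sqrt(5)/2.
∫_0^5/2 (u')² dx = 20*π^2, so ||u'||_L² = 2*sqrt(5)*π.
Ratio ||u||_L² / ||u'||_L² = 5/(4*π).
Sharp Poincaré constant on H^1_0(0, 5/2) is C_P = L/π = 5/(2*π), achieved by sin(2*π/5·x).
This is the k = 2 harmonic; the ratio L/(kπ) is strictly less than C_P = L/π, consistent with the sharp inequality ||u||_L² ≤ C_P ||u'||_L².


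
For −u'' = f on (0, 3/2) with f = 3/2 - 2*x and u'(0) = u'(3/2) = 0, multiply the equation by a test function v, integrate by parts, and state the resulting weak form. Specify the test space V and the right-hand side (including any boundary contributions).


V = H^1(0, 3/2) (no boundary constraint on v; u is determined up to an additive constant); weak form: ∫_0^3/2 u'v' dx = ∫_0^3/2 (3/2 - 2*x) v dx for all v ∈ V.

Multiply both sides by a test function v and integrate from 0 to 3/2:
  ∫_0^3/2 −u''(x) v(x) dx = ∫_0^3/2 f(x) v(x) dx.
Integrate the LHS by parts once:
  ∫_0^3/2 −u'' v dx = −[u'(x) v(x)]_0^3/2 + ∫_0^3/2 u'(x) v'(x) dx.
Thus ∫_0^3/2 u'(x) v'(x) dx = ∫_0^3/2 f(x) v(x) dx + [u'(x) v(x)]_0^3/2.
Choose V so that boundary terms are either known or forced to vanish.
u has homogeneous Neumann: u'(0) = u'(3/2) = 0. So [u' v]_0^3/2 = 0·v(3/2) − 0·v(0) = 0 for any v; take V = H^1(0, 3/2).
Weak formulation: find u (satisfying any essential BC) such that ∫_0^3/2 u'(x) v'(x) dx = ∫_0^3/2 f v dx for all v ∈ V (homogeneous Neumann, so boundary terms vanish).
Substituting f(x) = 3/2 - 2*x, the right-hand side is ∫_0^3/2 (3/2 - 2*x) v dx.
Compatibility check (pure Neumann): taking v ≡ 1 ∈ V gives 0 = ∫_0^3/2 f dx + (0) − (0), i.e. ∫_0^3/2 f dx must equal u'(0) − u'(3/2) = 0. Indeed ∫_0^3/2 (3/2 - 2*x) dx = 0, so the data are compatible. The solution is then unique only up to an additive constant (fix it e.g. by requiring ∫_0^3/2 u dx = 0).


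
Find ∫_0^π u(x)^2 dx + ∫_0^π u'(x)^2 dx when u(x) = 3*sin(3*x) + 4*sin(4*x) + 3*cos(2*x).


||u||_{H^1(0,π)}^2 = 108 + 407*π/2

u'(x) = -6*sin(2*x) + 9*cos(3*x) + 16*cos(4*x).
Expand u² and (u')² and integrate term by term on (0, π), using: for integers n ≥ 1, ∫_0^π sin²(nx) dx = ∫_0^π cos²(nx) dx = π/2; for n ≠ n', ∫_0^π sin(nx)sin(n'x) dx = ∫_0^π cos(nx)cos(n'x) dx = 0; and by product-to-sum, ∫_0^π sin(nx)cos(n'x) dx = ½∫_0^π [sin((n+n')x) + sin((n−n')x)] dx, which is 0 when n+n' is even and 2n/(n²−n'²) when n+n' is odd (it need not vanish on (0, π)).
  u² squared terms: (3)²·∫cos(2x)² dx = 9·π/2 = 9*π/2;  (3)²·∫sin(3x)² dx = 9·π/2 = 9*π/2;  (4)²·∫sin(4x)² dx = 16·π/2 = 8*π.
  u² cross terms: 2·(3)·(3)·∫cos(2x)·sin(3x) dx = 18·(6/5) = 108/5;  2·(3)·(4)·∫cos(2x)·sin(4x) dx = 24·(0) = 0;  2·(3)·(4)·∫sin(3x)·sin(4x) dx = 24·(0) = 0.
  So ∫_0^π u² dx = 9*π/2 + 9*π/2 + 8*π + 108/5 + 0 + 0 = 108/5 + 17*π.
  (u')² squared terms: (-6)²·∫sin(2x)² dx = 36·π/2 = 18*π;  (9)²·∫cos(3x)² dx = 81·π/2 = 81*π/2;  (16)²·∫cos(4x)² dx = 256·π/2 = 128*π.
  (u')² cross terms: 2·(-6)·(9)·∫sin(2x)·cos(3x) dx = -108·(-4/5) = 432/5;  2·(-6)·(16)·∫sin(2x)·cos(4x) dx = -192·(0) = 0;  2·(9)·(16)·∫cos(3x)·cos(4x) dx = 288·(0) = 0.
  So ∫_0^π (u')² dx = 18*π + 81*π/2 + 128*π + 432/5 + 0 + 0 = 432/5 + 373*π/2.
||u||_{H^1}^2 = (108/5 + 17*π) + (432/5 + 373*π/2) = 108 + 407*π/2.


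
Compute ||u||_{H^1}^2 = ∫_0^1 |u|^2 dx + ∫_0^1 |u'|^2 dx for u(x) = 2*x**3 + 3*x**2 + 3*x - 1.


||u||_{H^1}^2 = 5983/70

The H^1 norm (squared) on an interval (0, L) is
  ||u||_{H^1}^2 = ∫_0^L u(x)^2 dx + ∫_0^L u'(x)^2 dx.
Compute u'(x) = 6*x**2 + 6*x + 3.
Then u(x)^2 = 4*x**6 + 12*x**5 + 21*x**4 + 14*x**3 + 3*x**2 - 6*x + 1 and u'(x)^2 = 36*x**4 + 72*x**3 + 72*x**2 + 36*x + 9.
Integrate each monomial from 0 to 1 using ∫_0^1 c·x^n dx = c·1^(n+1)/(n+1):
  ∫_0^1 u(x)^2 dx = ∫_0^1 (4*x^6 + 12*x^5 + 21*x^4 + 14*x^3 + 3*x^2 - 6*x + 1) dx. Term by term:
    ∫_0^1 4*x^6 dx = 4/7;  ∫_0^1 12*x^5 dx = 2;  ∫_0^1 21*x^4 dx = 21/5;
    ∫_0^1 14*x^3 dx = 7/2;  ∫_0^1 3*x^2 dx = 1;  ∫_0^1 -6*x dx = -3;
    ∫_0^1 1 dx = 1.
  Sum: 4/7 + 2 + 21/5 + 7/2 + 1 − 3 + 1 = 649/70.
  ∫_0^1 u'(x)^2 dx = ∫_0^1 (36*x^4 + 72*x^3 + 72*x^2 + 36*x + 9) dx. Term by term:
    ∫_0^1 36*x^4 dx = 36/5;  ∫_0^1 72*x^3 dx = 18;  ∫_0^1 72*x^2 dx = 24;
    ∫_0^1 36*x dx = 18;  ∫_0^1 9 dx = 9.
  Sum: 36/5 + 18 + 24 + 18 + 9 = 381/5.
Adding: ||u||_{H^1}^2 = 649/70 + 381/5 = 5983/70.


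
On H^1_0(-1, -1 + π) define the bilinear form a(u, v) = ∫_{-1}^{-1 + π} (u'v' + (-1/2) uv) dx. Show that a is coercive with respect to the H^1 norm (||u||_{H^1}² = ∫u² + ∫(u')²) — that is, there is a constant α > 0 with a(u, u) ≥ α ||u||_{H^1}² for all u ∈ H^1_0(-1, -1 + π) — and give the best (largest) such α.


α = 1/4

Coercivity of a(·,·) on H^1_0(-1, -1 + π) means a(u, u) ≥ α ||u||_{H^1}² for every u ∈ H^1_0.
The interval has length L = π, and Poincaré/coercivity depend only on L. Here a(u, u) = ∫(u')² + (-1/2)·∫u².
Here c = -1/2 < 0 with |c| < (π/L)² = 1, so coercivity still holds. The condition a(u,u) ≥ α||u||_{H^1}² reads (1−α)∫(u')² ≥ (α−c)∫u². Any admissible α is ≤ 1 (rapidly oscillating u have ∫u²/∫(u')² → 0), and α = 1 would force 0 ≥ (1−c)∫u², impossible since c < 1; so 1−α > 0. By the sharp Poincaré inequality on H^1_0 of an interval of length L, ∫(u')² ≥ (π/L)²∫u² with equality for the first sine mode sin(π(x−x₀)/L) (x₀ the left endpoint), so the inequality holds for all u iff (1−α)(π/L)² ≥ α − c, i.e. α ≤ ((π/L)² + c)/((π/L)² + 1) = (1 + c(L/π)²)/(1 + (L/π)²). (Direct route, valid since c ≤ 0: Poincaré gives c∫u² ≥ c(L/π)²∫(u')², so a(u,u) ≥ (1 + c(L/π)²)∫(u')², while ||u||_{H^1}² ≤ (1 + (L/π)²)∫(u')²; dividing yields the same α.) With (π/L)² = 1 and c = -1/2, the largest admissible constant is α = ((π/L)² + c)/((π/L)² + 1).
Simplifying, α = 1/4.


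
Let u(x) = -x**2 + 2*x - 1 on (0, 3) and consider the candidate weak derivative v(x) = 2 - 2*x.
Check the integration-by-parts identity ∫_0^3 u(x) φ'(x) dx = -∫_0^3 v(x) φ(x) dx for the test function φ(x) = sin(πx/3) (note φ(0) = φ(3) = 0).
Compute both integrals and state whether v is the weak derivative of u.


LHS = 6/π, RHS = 6/π. Yes, v = u' weakly.

u(x) = -x**2 + 2*x - 1, classical derivative u'(x) = 2 - 2*x.
φ(x) = sin(πx/3), so φ'(x) = π*cos(π*x/3)/3.
Note φ(0) = φ(3) = 0, so the boundary term u·φ vanishes.
LHS = ∫_0^3 u(x) φ'(x) dx = ∫_0^3 (-π*x^2*cos(π*x/3)/3 + 2*π*x*cos(π*x/3)/3 - π*cos(π*x/3)/3) dx. Term by term:
  ∫_0^3 -π*cos(π*x/3)/3 dx = 0;  ∫_0^3 -π*x^2*cos(π*x/3)/3 dx = 18/π;  ∫_0^3 2*π*x*cos(π*x/3)/3 dx = -12/π.
Sum: 0 + 18/π − 12/π = 6/π.
So LHS = 6/π.
∫_0^3 v(x) φ(x) dx = ∫_0^3 (-2*x*sin(π*x/3) + 2*sin(π*x/3)) dx. Term by term:
  ∫_0^3 2*sin(π*x/3) dx = 12/π;  ∫_0^3 -2*x*sin(π*x/3) dx = -18/π.
Sum: 12/π − 18/π = -6/π.
So RHS = -∫_0^3 v(x) φ(x) dx = 6/π.
LHS = RHS, so the identity holds for this test φ.
Moreover u is smooth here and v(x) = u'(x) = 2 - 2*x pointwise, so the identity holds for every test function. Hence v is the weak derivative of u.


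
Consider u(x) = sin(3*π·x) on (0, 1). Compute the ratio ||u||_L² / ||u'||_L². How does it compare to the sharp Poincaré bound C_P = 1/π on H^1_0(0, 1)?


||u||_L² / ||u'||_L² = 1/(3*π) < C_P = 1/π.

u(x) = sin(3*π·x), so u'(x) = 3*π*cos(3*π*x).
Writing u(x) = A·sin(kπx/L) with A = 1 and k = 3, use ∫_0^L sin²(kπx/L) dx = L/2 and ∫_0^L cos²(kπx/L) dx = L/2.
u² = 1·sin²(3*π·x) and (u')² = 9*π^2·cos²(3*π·x), and each of sin², cos² integrates to L/2 = 1/2 over (0, 1).
∫_0^1 u² dx = 1/2, so ||u||_L² = sqrt(2)/2.
∫_0^1 (u')² dx = 9*π^2/2, so ||u'||_L² = 3*sqrt(2)*π/2.
Ratio ||u||_L² / ||u'||_L² = 1/(3*π).
Sharp Poincaré constant on H^1_0(0, 1) is C_P = L/π = 1/π, achieved by sin(π·x).
This is the k = 3 harmonic; the ratio L/(kπ) is strictly less than C_P = L/π, consistent with the sharp inequality ||u||_L² ≤ C_P ||u'||_L².


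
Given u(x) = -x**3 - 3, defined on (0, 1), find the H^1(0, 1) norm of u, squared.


||u||_{H^1}^2 = 871/70

The H^1 norm (squared) on an interval (0, L) is
  ||u||_{H^1}^2 = ∫_0^L u(x)^2 dx + ∫_0^L u'(x)^2 dx.
Compute u'(x) = -3*x**2.
Then u(x)^2 = x**6 + 6*x**3 + 9 and u'(x)^2 = 9*x**4.
Integrate each monomial from 0 to 1 using ∫_0^1 c·x^n dx = c·1^(n+1)/(n+1):
  ∫_0^1 u(x)^2 dx = ∫_0^1 (x^6 + 6*x^3 + 9) dx. Term by term:
    ∫_0^1 x^6 dx = 1/7;  ∫_0^1 6*x^3 dx = 3/2;  ∫_0^1 9 dx = 9.
  Sum: 1/7 + 3/2 + 9 = 149/14.
  ∫_0^1 u'(x)^2 dx = ∫_0^1 (9*x^4) dx. Term by term:
    ∫_0^1 9*x^4 dx = 9/5.
Adding: ||u||_{H^1}^2 = 149/14 + 9/5 = 871/70.


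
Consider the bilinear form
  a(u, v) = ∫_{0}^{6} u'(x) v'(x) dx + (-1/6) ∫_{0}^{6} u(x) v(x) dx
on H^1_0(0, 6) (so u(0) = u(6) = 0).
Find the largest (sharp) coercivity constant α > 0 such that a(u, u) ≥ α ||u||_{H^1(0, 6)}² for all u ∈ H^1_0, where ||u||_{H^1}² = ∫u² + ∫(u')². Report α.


α = (-6 + π^2)/(π^2 + 36)

Coercivity of a(·,·) on H^1_0(0, 6) means a(u, u) ≥ α ||u||_{H^1}² for every u ∈ H^1_0.
The interval has length L = 6, and Poincaré/coercivity depend only on L. Here a(u, u) = ∫(u')² + (-1/6)·∫u².
Here c = -1/6 < 0 with |c| < (π/L)² = π^2/36, so coercivity still holds. The condition a(u,u) ≥ α||u||_{H^1}² reads (1−α)∫(u')² ≥ (α−c)∫u². Any admissible α is ≤ 1 (rapidly oscillating u have ∫u²/∫(u')² → 0), and α = 1 would force 0 ≥ (1−c)∫u², impossible since c < 1; so 1−α > 0. By the sharp Poincaré inequality on H^1_0 of an interval of length L, ∫(u')² ≥ (π/L)²∫u² with equality for the first sine mode sin(π(x−x₀)/L) (x₀ the left endpoint), so the inequality holds for all u iff (1−α)(π/L)² ≥ α − c, i.e. α ≤ ((π/L)² + c)/((π/L)² + 1) = (1 + c(L/π)²)/(1 + (L/π)²). (Direct route, valid since c ≤ 0: Poincaré gives c∫u² ≥ c(L/π)²∫(u')², so a(u,u) ≥ (1 + c(L/π)²)∫(u')², while ||u||_{H^1}² ≤ (1 + (L/π)²)∫(u')²; dividing yields the same α.) With (π/L)² = π^2/36 and c = -1/6, the largest admissible constant is α = ((π/L)² + c)/((π/L)² + 1).
Simplifying, α = (-6 + π^2)/(π^2 + 36).


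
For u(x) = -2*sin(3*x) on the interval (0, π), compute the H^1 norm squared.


||u||_{H^1(0,π)}^2 = 20*π

u'(x) = -6*cos(3*x).
Expand u² and (u')² and integrate term by term on (0, π), using: for integers n ≥ 1, ∫_0^π sin²(nx) dx = ∫_0^π cos²(nx) dx = π/2; for n ≠ n', ∫_0^π sin(nx)sin(n'x) dx = ∫_0^π cos(nx)cos(n'x) dx = 0; and by product-to-sum, ∫_0^π sin(nx)cos(n'x) dx = ½∫_0^π [sin((n+n')x) + sin((n−n')x)] dx, which is 0 when n+n' is even and 2n/(n²−n'²) when n+n' is odd (it need not vanish on (0, π)).
  u² squared terms: (-2)²·∫sin(3x)² dx = 4·π/2 = 2*π.
  So ∫_0^π u² dx = 2*π.
  (u')² squared terms: (-6)²·∫cos(3x)² dx = 36·π/2 = 18*π.
  So ∫_0^π (u')² dx = 18*π.
||u||_{H^1}^2 = (2*π) + (18*π) = 20*π.


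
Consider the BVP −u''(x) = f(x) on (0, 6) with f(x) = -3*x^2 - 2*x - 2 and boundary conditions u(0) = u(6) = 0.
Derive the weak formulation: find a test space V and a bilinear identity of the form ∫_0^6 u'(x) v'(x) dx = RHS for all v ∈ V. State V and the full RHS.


V = H^1_0(0, 6) (so v(0) = v(6) = 0); weak form: ∫_0^6 u'v' dx = ∫_0^6 (-3*x^2 - 2*x - 2) v dx for all v ∈ V.

Multiply both sides by a test function v and integrate from 0 to 6:
  ∫_0^6 −u''(x) v(x) dx = ∫_0^6 f(x) v(x) dx.
Integrate the LHS by parts once:
  ∫_0^6 −u'' v dx = −[u'(x) v(x)]_0^6 + ∫_0^6 u'(x) v'(x) dx.
Thus ∫_0^6 u'(x) v'(x) dx = ∫_0^6 f(x) v(x) dx + [u'(x) v(x)]_0^6.
Choose V so that boundary terms are either known or forced to vanish.
u is Dirichlet: u(0) = u(6) = 0. Let V = H^1_0(0, 6); then v(0) = v(6) = 0, and [u' v]_0^6 = 0.
Weak formulation: find u (satisfying any essential BC) such that ∫_0^6 u'(x) v'(x) dx = ∫_0^6 f v dx for all v ∈ V.
Substituting f(x) = -3*x^2 - 2*x - 2, the right-hand side is ∫_0^6 (-3*x^2 - 2*x - 2) v dx.


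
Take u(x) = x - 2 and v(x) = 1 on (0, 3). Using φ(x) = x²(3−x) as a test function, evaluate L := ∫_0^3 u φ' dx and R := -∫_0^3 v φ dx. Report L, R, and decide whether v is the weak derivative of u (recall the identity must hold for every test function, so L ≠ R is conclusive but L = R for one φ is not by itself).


LHS = -27/4, RHS = -27/4. Yes, v = u' weakly.

u(x) = x - 2, classical derivative u'(x) = 1.
φ(x) = x²(3−x), so φ'(x) = 3*x*(2 - x).
Note φ(0) = φ(3) = 0, so the boundary term u·φ vanishes.
LHS = ∫_0^3 u(x) φ'(x) dx = ∫_0^3 (-3*x^3 + 12*x^2 - 12*x) dx. Term by term:
  ∫_0^3 -3*x^3 dx = -243/4;  ∫_0^3 12*x^2 dx = 108;  ∫_0^3 -12*x dx = -54.
Sum: -243/4 + 108 − 54 = -27/4.
So LHS = -27/4.
∫_0^3 v(x) φ(x) dx = ∫_0^3 (-x^3 + 3*x^2) dx. Term by term:
  ∫_0^3 -x^3 dx = -81/4;  ∫_0^3 3*x^2 dx = 27.
Sum: -81/4 + 27 = 27/4.
So RHS = -∫_0^3 v(x) φ(x) dx = -27/4.
LHS = RHS, so the identity holds for this test φ.
Moreover u is smooth here and v(x) = u'(x) = 1 pointwise, so the identity holds for every test function. Hence v is the weak derivative of u.


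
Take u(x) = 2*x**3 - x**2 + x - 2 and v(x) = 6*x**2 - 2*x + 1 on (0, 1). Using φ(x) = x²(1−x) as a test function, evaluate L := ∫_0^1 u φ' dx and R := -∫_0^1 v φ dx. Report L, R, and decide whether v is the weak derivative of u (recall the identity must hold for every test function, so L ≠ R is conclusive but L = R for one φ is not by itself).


LHS = -11/60, RHS = -11/60. Yes, v = u' weakly.

u(x) = 2*x**3 - x**2 + x - 2, classical derivative u'(x) = 6*x**2 - 2*x + 1.
φ(x) = x²(1−x), so φ'(x) = x*(2 - 3*x).
Note φ(0) = φ(1) = 0, so the boundary term u·φ vanishes.
LHS = ∫_0^1 u(x) φ'(x) dx = ∫_0^1 (-6*x^5 + 7*x^4 - 5*x^3 + 8*x^2 - 4*x) dx. Term by term:
  ∫_0^1 -6*x^5 dx = -1;  ∫_0^1 7*x^4 dx = 7/5;  ∫_0^1 -5*x^3 dx = -5/4;
  ∫_0^1 8*x^2 dx = 8/3;  ∫_0^1 -4*x dx = -2.
Sum: -1 + 7/5 − 5/4 + 8/3 − 2 = -11/60.
So LHS = -11/60.
∫_0^1 v(x) φ(x) dx = ∫_0^1 (-6*x^5 + 8*x^4 - 3*x^3 + x^2) dx. Term by term:
  ∫_0^1 -6*x^5 dx = -1;  ∫_0^1 8*x^4 dx = 8/5;  ∫_0^1 -3*x^3 dx = -3/4;
  ∫_0^1 x^2 dx = 1/3.
Sum: -1 + 8/5 − 3/4 + 1/3 = 11/60.
So RHS = -∫_0^1 v(x) φ(x) dx = -11/60.
LHS = RHS, so the identity holds for this test φ.
Moreover u is smooth here and v(x) = u'(x) = 6*x**2 - 2*x + 1 pointwise, so the identity holds for every test function. Hence v is the weak derivative of u.


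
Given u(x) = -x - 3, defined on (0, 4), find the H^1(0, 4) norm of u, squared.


||u||_{H^1}^2 = 328/3

The H^1 norm (squared) on an interval (0, L) is
  ||u||_{H^1}^2 = ∫_0^L u(x)^2 dx + ∫_0^L u'(x)^2 dx.
Compute u'(x) = -1.
Then u(x)^2 = x**2 + 6*x + 9 and u'(x)^2 = 1.
Integrate each monomial from 0 to 4 using ∫_0^4 c·x^n dx = c·4^(n+1)/(n+1):
  ∫_0^4 u(x)^2 dx = ∫_0^4 (x^2 + 6*x + 9) dx. Term by term:
    ∫_0^4 x^2 dx = 64/3;  ∫_0^4 6*x dx = 48;  ∫_0^4 9 dx = 36.
  Sum: 64/3 + 48 + 36 = 316/3.
  ∫_0^4 u'(x)^2 dx = ∫_0^4 (1) dx. Term by term:
    ∫_0^4 1 dx = 4.
Adding: ||u||_{H^1}^2 = 316/3 + 4 = 328/3.


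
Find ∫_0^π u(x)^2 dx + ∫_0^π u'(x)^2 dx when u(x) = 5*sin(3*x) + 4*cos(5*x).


||u||_{H^1(0,π)}^2 = 333*π

u'(x) = -20*sin(5*x) + 15*cos(3*x).
Expand u² and (u')² and integrate term by term on (0, π), using: for integers n ≥ 1, ∫_0^π sin²(nx) dx = ∫_0^π cos²(nx) dx = π/2; for n ≠ n', ∫_0^π sin(nx)sin(n'x) dx = ∫_0^π cos(nx)cos(n'x) dx = 0; and by product-to-sum, ∫_0^π sin(nx)cos(n'x) dx = ½∫_0^π [sin((n+n')x) + sin((n−n')x)] dx, which is 0 when n+n' is even and 2n/(n²−n'²) when n+n' is odd (it need not vanish on (0, π)).
  u² squared terms: (4)²·∫cos(5x)² dx = 16·π/2 = 8*π;  (5)²·∫sin(3x)² dx = 25·π/2 = 25*π/2.
  u² cross terms: 2·(4)·(5)·∫cos(5x)·sin(3x) dx = 40·(0) = 0.
  So ∫_0^π u² dx = 8*π + 25*π/2 + 0 = 41*π/2.
  (u')² squared terms: (-20)²·∫sin(5x)² dx = 400·π/2 = 200*π;  (15)²·∫cos(3x)² dx = 225·π/2 = 225*π/2.
  (u')² cross terms: 2·(-20)·(15)·∫sin(5x)·cos(3x) dx = -600·(0) = 0.
  So ∫_0^π (u')² dx = 200*π + 225*π/2 + 0 = 625*π/2.
||u||_{H^1}^2 = (41*π/2) + (625*π/2) = 333*π.


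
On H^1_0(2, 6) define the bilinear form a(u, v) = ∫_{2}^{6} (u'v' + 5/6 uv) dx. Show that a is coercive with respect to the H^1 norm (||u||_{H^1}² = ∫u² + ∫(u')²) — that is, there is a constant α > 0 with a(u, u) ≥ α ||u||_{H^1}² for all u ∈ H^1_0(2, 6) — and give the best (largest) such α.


α = (π^2 + 40/3)/(π^2 + 16)

Coercivity of a(·,·) on H^1_0(2, 6) means a(u, u) ≥ α ||u||_{H^1}² for every u ∈ H^1_0.
The interval has length L = 4, and Poincaré/coercivity depend only on L. Here a(u, u) = ∫(u')² + (5/6)·∫u².
Here 0 < c = 5/6 < 1. The condition a(u,u) ≥ α||u||_{H^1}² reads (1−α)∫(u')² ≥ (α−c)∫u². Any admissible α is ≤ 1 (rapidly oscillating u have ∫u²/∫(u')² → 0), and α = 1 would force 0 ≥ (1−c)∫u², impossible since c < 1; so 1−α > 0. By the sharp Poincaré inequality on H^1_0 of an interval of length L, ∫(u')² ≥ (π/L)²∫u² with equality for the first sine mode sin(π(x−x₀)/L) (x₀ the left endpoint), so the inequality holds for all u iff (1−α)(π/L)² ≥ α − c, i.e. α ≤ ((π/L)² + c)/((π/L)² + 1) = (1 + c(L/π)²)/(1 + (L/π)²). With (π/L)² = π^2/16 and c = 5/6, the largest admissible constant is α = ((π/L)² + c)/((π/L)² + 1).
Simplifying, α = (π^2 + 40/3)/(π^2 + 16).


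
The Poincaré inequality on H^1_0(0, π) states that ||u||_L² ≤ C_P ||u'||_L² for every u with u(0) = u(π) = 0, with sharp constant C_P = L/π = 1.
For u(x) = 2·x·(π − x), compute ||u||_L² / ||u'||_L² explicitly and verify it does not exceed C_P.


||u||_L² / ||u'||_L² = sqrt(10)*π/10 < C_P = 1.

u(x) = 2·x·(π − x), so u'(x) = -4*x + 2*π.
u(x) = 2·x·(π − x) vanishes at x = 0 and x = π, so u ∈ H^1_0(0, π). Differentiate via the product rule and integrate the resulting polynomials term by term.
  ∫_0^π u² dx = ∫_0^π (4*x^4 - 8*π*x^3 + 4*π^2*x^2) dx. Term by term:
    ∫_0^π 4*x^4 dx = 4*π^5/5;  ∫_0^π -8*π*x^3 dx = -2*π^5;  ∫_0^π 4*π^2*x^2 dx = 4*π^5/3.
  Sum: 4*π^5/5 − 2*π^5 + 4*π^5/3 = 2*π^5/15.
  ∫_0^π (u')² dx = ∫_0^π (16*x^2 - 16*π*x + 4*π^2) dx. Term by term:
    ∫_0^π 16*x^2 dx = 16*π^3/3;  ∫_0^π -16*π*x dx = -8*π^3;  ∫_0^π 4*π^2 dx = 4*π^3.
  Sum: 16*π^3/3 − 8*π^3 + 4*π^3 = 4*π^3/3.
∫_0^π u² dx = 2*π^5/15, so ||u||_L² = sqrt(30)*π^(5/2)/15.
∫_0^π (u')² dx = 4*π^3/3, so ||u'||_L² = 2*sqrt(3)*π^(3/2)/3.
Ratio ||u||_L² / ||u'||_L² = sqrt(10)*π/10.
Sharp Poincaré constant on H^1_0(0, π) is C_P = L/π = 1, achieved by sin(x).
A polynomial bump cannot attain the sharp Poincaré constant (only the first sine eigenfunction does), so the ratio is strictly less than C_P, consistent with ||u||_L² ≤ C_P ||u'||_L².


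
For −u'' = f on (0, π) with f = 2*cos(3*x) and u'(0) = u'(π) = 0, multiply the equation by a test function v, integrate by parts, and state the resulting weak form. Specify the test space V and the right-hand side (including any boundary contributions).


V = H^1(0, π) (no boundary constraint on v; u is determined up to an additive constant); weak form: ∫_0^π u'v' dx = ∫_0^π (2*cos(3*x)) v dx for all v ∈ V.

Multiply both sides by a test function v and integrate from 0 to π:
  ∫_0^π −u''(x) v(x) dx = ∫_0^π f(x) v(x) dx.
Integrate the LHS by parts once:
  ∫_0^π −u'' v dx = −[u'(x) v(x)]_0^π + ∫_0^π u'(x) v'(x) dx.
Thus ∫_0^π u'(x) v'(x) dx = ∫_0^π f(x) v(x) dx + [u'(x) v(x)]_0^π.
Choose V so that boundary terms are either known or forced to vanish.
u has homogeneous Neumann: u'(0) = u'(π) = 0. So [u' v]_0^π = 0·v(π) − 0·v(0) = 0 for any v; take V = H^1(0, π).
Weak formulation: find u (satisfying any essential BC) such that ∫_0^π u'(x) v'(x) dx = ∫_0^π f v dx for all v ∈ V (homogeneous Neumann, so boundary terms vanish).
Substituting f(x) = 2*cos(3*x), the right-hand side is ∫_0^π (2*cos(3*x)) v dx.
Compatibility check (pure Neumann): taking v ≡ 1 ∈ V gives 0 = ∫_0^π f dx + (0) − (0), i.e. ∫_0^π f dx must equal u'(0) − u'(π) = 0. Indeed ∫_0^π (2*cos(3*x)) dx = 0, so the data are compatible. The solution is then unique only up to an additive constant (fix it e.g. by requiring ∫_0^π u dx = 0).


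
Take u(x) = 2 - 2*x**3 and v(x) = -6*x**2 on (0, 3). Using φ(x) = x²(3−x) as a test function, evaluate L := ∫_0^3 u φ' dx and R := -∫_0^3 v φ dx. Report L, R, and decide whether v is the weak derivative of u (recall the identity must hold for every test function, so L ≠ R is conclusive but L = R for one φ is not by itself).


LHS = 729/5, RHS = 729/5. Yes, v = u' weakly.

u(x) = 2 - 2*x**3, classical derivative u'(x) = -6*x**2.
φ(x) = x²(3−x), so φ'(x) = 3*x*(2 - x).
Note φ(0) = φ(3) = 0, so the boundary term u·φ vanishes.
LHS = ∫_0^3 u(x) φ'(x) dx = ∫_0^3 (6*x^5 - 12*x^4 - 6*x^2 + 12*x) dx. Term by term:
  ∫_0^3 6*x^5 dx = 729;  ∫_0^3 -12*x^4 dx = -2916/5;  ∫_0^3 -6*x^2 dx = -54;
  ∫_0^3 12*x dx = 54.
Sum: 729 − 2916/5 − 54 + 54 = 729/5.
So LHS = 729/5.
∫_0^3 v(x) φ(x) dx = ∫_0^3 (6*x^5 - 18*x^4) dx. Term by term:
  ∫_0^3 6*x^5 dx = 729;  ∫_0^3 -18*x^4 dx = -4374/5.
Sum: 729 − 4374/5 = -729/5.
So RHS = -∫_0^3 v(x) φ(x) dx = 729/5.
LHS = RHS, so the identity holds for this test φ.
Moreover u is smooth here and v(x) = u'(x) = -6*x**2 pointwise, so the identity holds for every test function. Hence v is the weak derivative of u.


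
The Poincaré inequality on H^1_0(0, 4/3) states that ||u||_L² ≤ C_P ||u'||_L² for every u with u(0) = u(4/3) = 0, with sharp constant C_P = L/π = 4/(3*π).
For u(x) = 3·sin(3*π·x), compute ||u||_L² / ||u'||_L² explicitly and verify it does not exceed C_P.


||u||_L² / ||u'||_L² = 1/(3*π) < C_P = 4/(3*π).

u(x) = 3·sin(3*π·x), so u'(x) = 9*π*cos(3*π*x).
Writing u(x) = A·sin(kπx/L) with A = 3 and k = 4, use ∫_0^L sin²(kπx/L) dx = L/2 and ∫_0^L cos²(kπx/L) dx = L/2.
u² = 9·sin²(3*π·x) and (u')² = 81*π^2·cos²(3*π·x), and each of sin², cos² integrates to L/2 = 2/3 over (0, 4/3).
∫_0^4/3 u² dx = 6, so ||u||_L² = sqrt(6).
∫_0^4/3 (u')² dx = 54*π^2, so ||u'||_L² = 3*sqrt(6)*π.
Ratio ||u||_L² / ||u'||_L² = 1/(3*π).
Sharp Poincaré constant on H^1_0(0, 4/3) is C_P = L/π = 4/(3*π), achieved by sin(3*π/4·x).
This is the k = 4 harmonic; the ratio L/(kπ) is strictly less than C_P = L/π, consistent with the sharp inequality ||u||_L² ≤ C_P ||u'||_L².


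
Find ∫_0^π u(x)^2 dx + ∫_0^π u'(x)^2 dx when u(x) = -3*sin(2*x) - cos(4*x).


||u||_{H^1(0,π)}^2 = 31*π

u'(x) = 4*sin(4*x) - 6*cos(2*x).
Expand u² and (u')² and integrate term by term on (0, π), using: for integers n ≥ 1, ∫_0^π sin²(nx) dx = ∫_0^π cos²(nx) dx = π/2; for n ≠ n', ∫_0^π sin(nx)sin(n'x) dx = ∫_0^π cos(nx)cos(n'x) dx = 0; and by product-to-sum, ∫_0^π sin(nx)cos(n'x) dx = ½∫_0^π [sin((n+n')x) + sin((n−n')x)] dx, which is 0 when n+n' is even and 2n/(n²−n'²) when n+n' is odd (it need not vanish on (0, π)).
  u² squared terms: (-1)²·∫cos(4x)² dx = 1·π/2 = π/2;  (-3)²·∫sin(2x)² dx = 9·π/2 = 9*π/2.
  u² cross terms: 2·(-1)·(-3)·∫cos(4x)·sin(2x) dx = 6·(0) = 0.
  So ∫_0^π u² dx = π/2 + 9*π/2 + 0 = 5*π.
  (u')² squared terms: (-6)²·∫cos(2x)² dx = 36·π/2 = 18*π;  (4)²·∫sin(4x)² dx = 16·π/2 = 8*π.
  (u')² cross terms: 2·(-6)·(4)·∫cos(2x)·sin(4x) dx = -48·(0) = 0.
  So ∫_0^π (u')² dx = 18*π + 8*π + 0 = 26*π.
||u||_{H^1}^2 = (5*π) + (26*π) = 31*π.


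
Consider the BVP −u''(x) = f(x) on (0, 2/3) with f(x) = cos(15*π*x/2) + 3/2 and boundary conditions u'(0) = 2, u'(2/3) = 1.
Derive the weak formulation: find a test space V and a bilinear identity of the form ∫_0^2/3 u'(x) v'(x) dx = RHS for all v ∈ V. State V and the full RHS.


V = H^1(0, 2/3) (v unrestricted at boundary; u is determined up to an additive constant); weak form: ∫_0^2/3 u'v' dx = ∫_0^2/3 (cos(15*π*x/2) + 3/2) v dx + v(2/3) − 2·v(0) for all v ∈ V.

Multiply both sides by a test function v and integrate from 0 to 2/3:
  ∫_0^2/3 −u''(x) v(x) dx = ∫_0^2/3 f(x) v(x) dx.
Integrate the LHS by parts once:
  ∫_0^2/3 −u'' v dx = −[u'(x) v(x)]_0^2/3 + ∫_0^2/3 u'(x) v'(x) dx.
Thus ∫_0^2/3 u'(x) v'(x) dx = ∫_0^2/3 f(x) v(x) dx + [u'(x) v(x)]_0^2/3.
Choose V so that boundary terms are either known or forced to vanish.
u has inhomogeneous Neumann u'(0) = 2, u'(2/3) = 1. [u' v]_0^2/3 = (1)·v(2/3) − (2)·v(0) = v(2/3) − 2·v(0). Take V = H^1(0, 2/3); boundary term becomes part of RHS.
Weak formulation: find u (satisfying any essential BC) such that ∫_0^2/3 u'(x) v'(x) dx = ∫_0^2/3 f v dx + v(2/3) − 2·v(0) for all v ∈ V (Neumann data are natural BCs: they enter the RHS as boundary terms).
Substituting f(x) = cos(15*π*x/2) + 3/2, the right-hand side is ∫_0^2/3 (cos(15*π*x/2) + 3/2) v dx + v(2/3) − 2·v(0).
Compatibility check (pure Neumann): taking v ≡ 1 ∈ V gives 0 = ∫_0^2/3 f dx + (1) − (2), i.e. ∫_0^2/3 f dx must equal u'(0) − u'(2/3) = 1. Indeed ∫_0^2/3 (cos(15*π*x/2) + 3/2) dx = 1, so the data are compatible. The solution is then unique only up to an additive constant (fix it e.g. by requiring ∫_0^2/3 u dx = 0).


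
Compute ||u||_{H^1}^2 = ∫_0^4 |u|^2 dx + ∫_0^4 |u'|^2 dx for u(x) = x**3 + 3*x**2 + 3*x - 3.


||u||_{H^1}^2 = 545992/35

The H^1 norm (squared) on an interval (0, L) is
  ||u||_{H^1}^2 = ∫_0^L u(x)^2 dx + ∫_0^L u'(x)^2 dx.
Compute u'(x) = 3*x**2 + 6*x + 3.
Then u(x)^2 = x**6 + 6*x**5 + 15*x**4 + 12*x**3 - 9*x**2 - 18*x + 9 and u'(x)^2 = 9*x**4 + 36*x**3 + 54*x**2 + 36*x + 9.
Integrate each monomial from 0 to 4 using ∫_0^4 c·x^n dx = c·4^(n+1)/(n+1):
  ∫_0^4 u(x)^2 dx = ∫_0^4 (x^6 + 6*x^5 + 15*x^4 + 12*x^3 - 9*x^2 - 18*x + 9) dx. Term by term:
    ∫_0^4 x^6 dx = 16384/7;  ∫_0^4 6*x^5 dx = 4096;  ∫_0^4 15*x^4 dx = 3072;
    ∫_0^4 12*x^3 dx = 768;  ∫_0^4 -9*x^2 dx = -192;  ∫_0^4 -18*x dx = -144;
    ∫_0^4 9 dx = 36.
  Sum: 16384/7 + 4096 + 3072 + 768 − 192 − 144 + 36 = 69836/7.
  ∫_0^4 u'(x)^2 dx = ∫_0^4 (9*x^4 + 36*x^3 + 54*x^2 + 36*x + 9) dx. Term by term:
    ∫_0^4 9*x^4 dx = 9216/5;  ∫_0^4 36*x^3 dx = 2304;  ∫_0^4 54*x^2 dx = 1152;
    ∫_0^4 36*x dx = 288;  ∫_0^4 9 dx = 36.
  Sum: 9216/5 + 2304 + 1152 + 288 + 36 = 28116/5.
Adding: ||u||_{H^1}^2 = 69836/7 + 28116/5 = 545992/35.


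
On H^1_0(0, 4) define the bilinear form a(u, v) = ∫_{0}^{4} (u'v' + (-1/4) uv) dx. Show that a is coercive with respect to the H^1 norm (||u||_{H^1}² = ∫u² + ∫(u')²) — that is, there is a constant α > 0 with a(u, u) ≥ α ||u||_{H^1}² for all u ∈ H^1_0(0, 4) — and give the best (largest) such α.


α = (-4 + π^2)/(π^2 + 16)

Coercivity of a(·,·) on H^1_0(0, 4) means a(u, u) ≥ α ||u||_{H^1}² for every u ∈ H^1_0.
The interval has length L = 4, and Poincaré/coercivity depend only on L. Here a(u, u) = ∫(u')² + (-1/4)·∫u².
Here c = -1/4 < 0 with |c| < (π/L)² = π^2/16, so coercivity still holds. The condition a(u,u) ≥ α||u||_{H^1}² reads (1−α)∫(u')² ≥ (α−c)∫u². Any admissible α is ≤ 1 (rapidly oscillating u have ∫u²/∫(u')² → 0), and α = 1 would force 0 ≥ (1−c)∫u², impossible since c < 1; so 1−α > 0. By the sharp Poincaré inequality on H^1_0 of an interval of length L, ∫(u')² ≥ (π/L)²∫u² with equality for the first sine mode sin(π(x−x₀)/L) (x₀ the left endpoint), so the inequality holds for all u iff (1−α)(π/L)² ≥ α − c, i.e. α ≤ ((π/L)² + c)/((π/L)² + 1) = (1 + c(L/π)²)/(1 + (L/π)²). (Direct route, valid since c ≤ 0: Poincaré gives c∫u² ≥ c(L/π)²∫(u')², so a(u,u) ≥ (1 + c(L/π)²)∫(u')², while ||u||_{H^1}² ≤ (1 + (L/π)²)∫(u')²; dividing yields the same α.) With (π/L)² = π^2/16 and c = -1/4, the largest admissible constant is α = ((π/L)² + c)/((π/L)² + 1).
Simplifying, α = (-4 + π^2)/(π^2 + 16).
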